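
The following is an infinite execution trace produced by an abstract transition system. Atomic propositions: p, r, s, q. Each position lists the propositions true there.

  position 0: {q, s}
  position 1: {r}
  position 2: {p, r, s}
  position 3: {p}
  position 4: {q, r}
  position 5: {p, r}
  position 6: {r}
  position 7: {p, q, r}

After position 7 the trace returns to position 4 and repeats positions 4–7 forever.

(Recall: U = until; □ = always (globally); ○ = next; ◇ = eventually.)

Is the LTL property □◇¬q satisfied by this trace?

◇¬q holds at every position 0..7, and those are all positions ever visited, so □◇¬q holds.

Holds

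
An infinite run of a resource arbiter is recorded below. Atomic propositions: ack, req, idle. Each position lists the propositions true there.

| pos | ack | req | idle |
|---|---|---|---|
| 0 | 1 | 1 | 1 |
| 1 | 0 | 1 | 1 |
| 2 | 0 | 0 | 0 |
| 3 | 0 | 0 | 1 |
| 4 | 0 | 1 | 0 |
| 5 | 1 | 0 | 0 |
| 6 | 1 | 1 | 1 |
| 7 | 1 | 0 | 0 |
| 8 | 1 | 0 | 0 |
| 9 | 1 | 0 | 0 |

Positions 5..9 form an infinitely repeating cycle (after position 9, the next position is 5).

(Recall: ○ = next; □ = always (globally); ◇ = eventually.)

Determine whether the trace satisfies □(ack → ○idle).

No

ack → ○idle must hold at every position from 0 onward. It fails at position 6, so □(ack → ○idle) is false.
Positions where ack holds: 0, 5, 6, 7, 8, 9.
Check ○idle at each: 0→ok, 5→ok, 6→fails, 7→fails, 8→fails, 9→fails.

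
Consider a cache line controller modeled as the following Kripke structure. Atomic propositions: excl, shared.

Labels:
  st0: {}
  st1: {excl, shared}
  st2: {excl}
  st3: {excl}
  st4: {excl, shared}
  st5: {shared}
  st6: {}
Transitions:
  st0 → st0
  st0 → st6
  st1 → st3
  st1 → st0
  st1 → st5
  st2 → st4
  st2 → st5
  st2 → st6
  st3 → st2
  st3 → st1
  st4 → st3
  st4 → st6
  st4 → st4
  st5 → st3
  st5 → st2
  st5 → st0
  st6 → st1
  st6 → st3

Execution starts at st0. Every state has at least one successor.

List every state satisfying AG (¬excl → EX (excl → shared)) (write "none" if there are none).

States satisfying ¬excl → EX (excl → shared): {st0, st1, st2, st3, st4, st5, st6}.
States satisfying AG (¬excl → EX (excl → shared)): {st0, st1, st2, st3, st4, st5, st6}.

{st0, st1, st2, st3, st4, st5, st6}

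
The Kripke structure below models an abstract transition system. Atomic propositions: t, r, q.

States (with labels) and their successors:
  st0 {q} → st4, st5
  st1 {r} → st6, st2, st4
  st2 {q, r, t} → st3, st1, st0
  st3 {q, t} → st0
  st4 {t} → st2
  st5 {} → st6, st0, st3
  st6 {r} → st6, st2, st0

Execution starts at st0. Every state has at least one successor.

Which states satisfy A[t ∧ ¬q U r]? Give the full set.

{st1, st2, st4, st6}

States satisfying t ∧ ¬q: {st4}.
States satisfying r: {st1, st2, st6}.
States satisfying A[t ∧ ¬q U r]: {st1, st2, st4, st6}.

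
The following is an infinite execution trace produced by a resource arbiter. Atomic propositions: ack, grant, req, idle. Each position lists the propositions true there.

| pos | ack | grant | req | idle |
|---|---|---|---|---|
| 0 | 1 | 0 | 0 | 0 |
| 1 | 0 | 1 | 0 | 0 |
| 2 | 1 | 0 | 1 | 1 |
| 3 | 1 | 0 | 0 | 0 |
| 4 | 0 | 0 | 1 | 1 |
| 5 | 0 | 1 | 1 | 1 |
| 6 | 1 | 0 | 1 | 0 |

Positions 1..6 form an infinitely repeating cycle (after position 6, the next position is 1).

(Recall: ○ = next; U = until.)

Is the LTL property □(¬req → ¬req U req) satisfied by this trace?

Satisfied

¬req → ¬req U req holds at every position 0..6, and those are all positions ever visited, so □(¬req → ¬req U req) holds.
Positions where ¬req holds: 0, 1, 3.
Check ¬req U req at each: 0→ok, 1→ok, 3→ok.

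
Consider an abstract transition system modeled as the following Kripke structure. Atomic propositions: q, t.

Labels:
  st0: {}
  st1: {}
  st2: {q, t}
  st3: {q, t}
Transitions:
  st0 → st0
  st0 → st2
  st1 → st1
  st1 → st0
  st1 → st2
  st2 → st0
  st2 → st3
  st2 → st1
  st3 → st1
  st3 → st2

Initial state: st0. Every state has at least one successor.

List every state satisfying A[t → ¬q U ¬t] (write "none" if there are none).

States satisfying t → ¬q: {st0, st1}.
States satisfying ¬t: {st0, st1}.
States satisfying A[t → ¬q U ¬t]: {st0, st1}.

{st0, st1}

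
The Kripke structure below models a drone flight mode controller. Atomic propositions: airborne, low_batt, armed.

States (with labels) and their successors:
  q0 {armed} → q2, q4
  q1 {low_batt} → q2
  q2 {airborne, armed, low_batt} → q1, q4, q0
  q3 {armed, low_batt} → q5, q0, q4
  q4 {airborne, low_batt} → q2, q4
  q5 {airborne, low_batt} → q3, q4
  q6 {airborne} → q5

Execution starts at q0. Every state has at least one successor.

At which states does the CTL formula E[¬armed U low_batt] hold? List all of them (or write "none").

{q1, q2, q3, q4, q5, q6}

States satisfying ¬armed: {q1, q4, q5, q6}.
States satisfying low_batt: {q1, q2, q3, q4, q5}.
States satisfying E[¬armed U low_batt]: {q1, q2, q3, q4, q5, q6}.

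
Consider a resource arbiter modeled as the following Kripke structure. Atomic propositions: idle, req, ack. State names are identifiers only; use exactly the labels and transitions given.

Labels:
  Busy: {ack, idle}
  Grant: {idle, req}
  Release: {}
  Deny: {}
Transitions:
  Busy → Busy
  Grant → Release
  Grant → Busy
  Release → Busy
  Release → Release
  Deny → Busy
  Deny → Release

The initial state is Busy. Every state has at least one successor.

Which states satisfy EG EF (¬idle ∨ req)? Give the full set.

States satisfying EF (¬idle ∨ req): {Grant, Release, Deny}.
States satisfying EG EF (¬idle ∨ req): {Grant, Release, Deny}.

{Grant, Release, Deny}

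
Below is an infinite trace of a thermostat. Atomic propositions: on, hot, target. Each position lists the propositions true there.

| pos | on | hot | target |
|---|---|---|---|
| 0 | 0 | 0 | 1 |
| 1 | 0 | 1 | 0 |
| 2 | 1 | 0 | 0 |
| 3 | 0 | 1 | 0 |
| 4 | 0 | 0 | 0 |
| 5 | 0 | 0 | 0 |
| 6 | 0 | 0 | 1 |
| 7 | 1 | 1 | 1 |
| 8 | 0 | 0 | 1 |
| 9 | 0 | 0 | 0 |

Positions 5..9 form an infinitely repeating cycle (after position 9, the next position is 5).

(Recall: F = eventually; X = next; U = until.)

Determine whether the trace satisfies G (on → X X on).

Violated

on → X X on must hold at every position from 0 onward. It fails at position 2, so G (on → X X on) is false.
Positions where on holds: 2, 7.
Check X X on at each: 2→fails, 7→fails.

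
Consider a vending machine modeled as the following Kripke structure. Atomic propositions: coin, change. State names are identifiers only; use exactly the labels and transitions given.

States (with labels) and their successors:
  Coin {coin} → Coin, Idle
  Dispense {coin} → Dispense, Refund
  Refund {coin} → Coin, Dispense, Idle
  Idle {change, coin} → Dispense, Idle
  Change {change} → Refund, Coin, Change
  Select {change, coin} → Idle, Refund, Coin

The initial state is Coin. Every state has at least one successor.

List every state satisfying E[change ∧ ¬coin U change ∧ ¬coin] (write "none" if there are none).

States satisfying change ∧ ¬coin: {Change}.
States satisfying E[change ∧ ¬coin U change ∧ ¬coin]: {Change}.

{Change}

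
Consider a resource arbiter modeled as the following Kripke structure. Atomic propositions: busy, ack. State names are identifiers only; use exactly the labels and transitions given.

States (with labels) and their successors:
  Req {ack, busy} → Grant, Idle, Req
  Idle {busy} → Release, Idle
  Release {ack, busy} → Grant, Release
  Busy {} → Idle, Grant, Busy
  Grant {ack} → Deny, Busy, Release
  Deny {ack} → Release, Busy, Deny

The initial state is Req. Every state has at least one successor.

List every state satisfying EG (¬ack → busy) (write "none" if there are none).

{Req, Idle, Release, Grant, Deny}

States satisfying ¬ack → busy: {Req, Idle, Release, Grant, Deny}.
States satisfying EG (¬ack → busy): {Req, Idle, Release, Grant, Deny}.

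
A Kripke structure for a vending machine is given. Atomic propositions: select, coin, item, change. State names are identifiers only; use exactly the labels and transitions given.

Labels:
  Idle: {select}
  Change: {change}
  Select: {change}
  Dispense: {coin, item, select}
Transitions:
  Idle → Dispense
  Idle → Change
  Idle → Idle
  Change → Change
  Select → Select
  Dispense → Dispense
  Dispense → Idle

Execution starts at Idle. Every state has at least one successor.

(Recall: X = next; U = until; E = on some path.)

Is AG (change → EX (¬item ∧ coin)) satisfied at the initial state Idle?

States satisfying change → EX (¬item ∧ coin): {Idle, Dispense}.
States satisfying AG (change → EX (¬item ∧ coin)): ∅.
Change is reachable from Idle and violates change → EX (¬item ∧ coin), so AG fails at Idle.
Idle ∉ Sat(AG (change → EX (¬item ∧ coin))).

Violated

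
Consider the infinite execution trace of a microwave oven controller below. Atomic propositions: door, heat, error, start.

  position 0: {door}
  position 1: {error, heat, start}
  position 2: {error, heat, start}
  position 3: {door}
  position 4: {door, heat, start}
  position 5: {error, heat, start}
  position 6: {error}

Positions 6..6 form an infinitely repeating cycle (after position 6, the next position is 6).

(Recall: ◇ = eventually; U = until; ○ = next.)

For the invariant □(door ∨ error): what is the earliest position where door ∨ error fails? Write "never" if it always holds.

door ∨ error holds at every position 0..6, and those are all the positions the trace ever visits, so the invariant □(door ∨ error) is never violated.

never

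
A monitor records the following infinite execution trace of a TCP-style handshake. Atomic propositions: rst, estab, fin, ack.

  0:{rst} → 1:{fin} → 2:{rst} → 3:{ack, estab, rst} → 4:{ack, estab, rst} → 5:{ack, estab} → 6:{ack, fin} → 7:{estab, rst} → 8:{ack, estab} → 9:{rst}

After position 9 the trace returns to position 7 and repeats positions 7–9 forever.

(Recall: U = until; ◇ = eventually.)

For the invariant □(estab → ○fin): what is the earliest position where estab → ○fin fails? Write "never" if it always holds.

Check estab → ○fin at each position in order: 0 ✓, 1 ✓, 2 ✓.
At position 3 the labels are {ack, estab, rst} and the next position 4 has {ack, estab, rst}, so estab → ○fin is false there. This is the first violation.

3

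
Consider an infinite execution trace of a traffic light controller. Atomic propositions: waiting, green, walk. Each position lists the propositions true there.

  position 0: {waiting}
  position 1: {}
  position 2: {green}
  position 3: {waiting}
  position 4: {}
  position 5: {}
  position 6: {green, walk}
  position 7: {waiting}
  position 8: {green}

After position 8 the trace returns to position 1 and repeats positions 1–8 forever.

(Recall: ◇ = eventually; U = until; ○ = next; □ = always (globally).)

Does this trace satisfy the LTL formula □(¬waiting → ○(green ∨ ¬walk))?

Yes

¬waiting → ○(green ∨ ¬walk) holds at every position 0..8, and those are all positions ever visited, so □(¬waiting → ○(green ∨ ¬walk)) holds.
Positions where ¬waiting holds: 1, 2, 4, 5, 6, 8.
Check ○(green ∨ ¬walk) at each: 1→ok, 2→ok, 4→ok, 5→ok, 6→ok, 8→ok.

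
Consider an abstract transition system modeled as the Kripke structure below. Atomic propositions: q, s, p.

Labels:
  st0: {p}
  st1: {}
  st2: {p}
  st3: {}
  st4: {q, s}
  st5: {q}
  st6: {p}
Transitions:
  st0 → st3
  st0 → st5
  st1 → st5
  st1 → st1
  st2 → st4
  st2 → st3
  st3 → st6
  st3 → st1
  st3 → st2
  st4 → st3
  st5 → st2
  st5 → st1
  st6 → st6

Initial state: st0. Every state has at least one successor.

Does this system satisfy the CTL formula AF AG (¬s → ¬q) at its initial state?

Does not hold

States satisfying AG (¬s → ¬q): {st6}.
States satisfying AF AG (¬s → ¬q): {st6}.
There is a path from st0 along which AG (¬s → ¬q) never holds.
st0 ∉ Sat(AF AG (¬s → ¬q)).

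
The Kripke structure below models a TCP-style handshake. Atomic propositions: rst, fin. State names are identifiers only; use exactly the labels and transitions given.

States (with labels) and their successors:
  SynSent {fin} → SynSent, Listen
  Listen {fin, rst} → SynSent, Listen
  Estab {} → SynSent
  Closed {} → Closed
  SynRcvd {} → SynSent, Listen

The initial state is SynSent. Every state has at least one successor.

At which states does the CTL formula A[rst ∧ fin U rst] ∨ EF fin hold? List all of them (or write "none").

States satisfying rst ∧ fin: {Listen}.
States satisfying rst: {Listen}.
States satisfying A[rst ∧ fin U rst]: {Listen}.
States satisfying fin: {SynSent, Listen}.
States satisfying EF fin: {SynSent, Listen, Estab, SynRcvd}.
States satisfying A[rst ∧ fin U rst] ∨ EF fin: {SynSent, Listen, Estab, SynRcvd}.

{SynSent, Listen, Estab, SynRcvd}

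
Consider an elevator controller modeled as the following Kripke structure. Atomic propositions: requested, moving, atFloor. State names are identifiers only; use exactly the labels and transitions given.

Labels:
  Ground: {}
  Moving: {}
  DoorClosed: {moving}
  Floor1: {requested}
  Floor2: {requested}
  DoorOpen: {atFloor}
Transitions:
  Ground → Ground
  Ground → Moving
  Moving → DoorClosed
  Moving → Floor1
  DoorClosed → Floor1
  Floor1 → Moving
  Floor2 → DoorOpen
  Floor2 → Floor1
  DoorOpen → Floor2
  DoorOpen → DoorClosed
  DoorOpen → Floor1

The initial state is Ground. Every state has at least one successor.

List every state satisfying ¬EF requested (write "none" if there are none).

States satisfying requested: {Floor1, Floor2}.
States satisfying EF requested: {Ground, Moving, DoorClosed, Floor1, Floor2, DoorOpen}.
States satisfying ¬EF requested: ∅.

none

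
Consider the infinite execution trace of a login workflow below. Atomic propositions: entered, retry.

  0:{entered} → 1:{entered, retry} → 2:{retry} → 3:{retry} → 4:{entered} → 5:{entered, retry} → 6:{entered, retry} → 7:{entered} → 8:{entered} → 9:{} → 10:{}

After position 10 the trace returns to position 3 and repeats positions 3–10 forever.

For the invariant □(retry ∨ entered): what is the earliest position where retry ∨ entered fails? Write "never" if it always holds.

Check retry ∨ entered at each position in order: 0 ✓, 1 ✓, 2 ✓, 3 ✓, 4 ✓, 5 ✓, 6 ✓, 7 ✓, 8 ✓.
At position 9 the labels are {}, so retry ∨ entered is false there. This is the first violation.

9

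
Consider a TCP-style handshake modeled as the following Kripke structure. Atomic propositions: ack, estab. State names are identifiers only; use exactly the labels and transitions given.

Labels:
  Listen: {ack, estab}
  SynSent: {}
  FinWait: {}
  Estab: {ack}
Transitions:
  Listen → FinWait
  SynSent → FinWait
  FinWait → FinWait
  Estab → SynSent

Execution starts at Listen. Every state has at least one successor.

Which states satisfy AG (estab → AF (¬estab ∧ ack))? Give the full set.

{SynSent, FinWait, Estab}

States satisfying estab → AF (¬estab ∧ ack): {SynSent, FinWait, Estab}.
States satisfying AG (estab → AF (¬estab ∧ ack)): {SynSent, FinWait, Estab}.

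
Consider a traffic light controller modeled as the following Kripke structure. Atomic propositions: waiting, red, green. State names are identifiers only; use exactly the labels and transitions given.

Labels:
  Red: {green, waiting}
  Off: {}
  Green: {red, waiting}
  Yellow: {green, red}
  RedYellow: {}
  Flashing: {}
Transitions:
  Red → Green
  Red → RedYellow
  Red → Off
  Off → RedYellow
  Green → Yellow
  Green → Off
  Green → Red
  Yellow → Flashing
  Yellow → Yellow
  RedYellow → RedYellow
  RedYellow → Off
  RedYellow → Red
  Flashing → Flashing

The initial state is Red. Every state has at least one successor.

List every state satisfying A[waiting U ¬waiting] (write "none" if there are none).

{Off, Yellow, RedYellow, Flashing}

States satisfying waiting: {Red, Green}.
States satisfying ¬waiting: {Off, Yellow, RedYellow, Flashing}.
States satisfying A[waiting U ¬waiting]: {Off, Yellow, RedYellow, Flashing}.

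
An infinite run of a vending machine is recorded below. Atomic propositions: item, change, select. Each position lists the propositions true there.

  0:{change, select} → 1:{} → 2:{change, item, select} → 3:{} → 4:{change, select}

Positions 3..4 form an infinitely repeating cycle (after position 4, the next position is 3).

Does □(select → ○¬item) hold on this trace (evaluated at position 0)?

Holds

select → ○¬item holds at every position 0..4, and those are all positions ever visited, so □(select → ○¬item) holds.
Positions where select holds: 0, 2, 4.
Check ○¬item at each: 0→ok, 2→ok, 4→ok.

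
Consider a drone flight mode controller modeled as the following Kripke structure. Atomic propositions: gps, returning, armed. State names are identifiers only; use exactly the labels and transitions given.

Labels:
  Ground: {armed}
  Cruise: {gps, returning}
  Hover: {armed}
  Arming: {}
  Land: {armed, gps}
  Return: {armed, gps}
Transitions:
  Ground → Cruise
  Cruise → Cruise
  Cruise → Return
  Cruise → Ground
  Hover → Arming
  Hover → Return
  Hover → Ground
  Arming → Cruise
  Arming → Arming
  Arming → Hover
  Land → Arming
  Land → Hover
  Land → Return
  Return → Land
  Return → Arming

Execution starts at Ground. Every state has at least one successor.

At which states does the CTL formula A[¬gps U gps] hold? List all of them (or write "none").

States satisfying ¬gps: {Ground, Hover, Arming}.
States satisfying gps: {Cruise, Land, Return}.
States satisfying A[¬gps U gps]: {Ground, Cruise, Land, Return}.

{Ground, Cruise, Land, Return}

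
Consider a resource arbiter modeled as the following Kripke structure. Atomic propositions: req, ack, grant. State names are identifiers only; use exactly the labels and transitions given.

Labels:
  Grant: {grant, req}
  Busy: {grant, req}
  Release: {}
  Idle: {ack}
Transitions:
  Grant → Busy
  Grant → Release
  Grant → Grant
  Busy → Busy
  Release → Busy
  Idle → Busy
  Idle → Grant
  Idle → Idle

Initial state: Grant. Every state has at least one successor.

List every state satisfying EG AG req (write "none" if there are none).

{Busy}

States satisfying AG req: {Busy}.
States satisfying EG AG req: {Busy}.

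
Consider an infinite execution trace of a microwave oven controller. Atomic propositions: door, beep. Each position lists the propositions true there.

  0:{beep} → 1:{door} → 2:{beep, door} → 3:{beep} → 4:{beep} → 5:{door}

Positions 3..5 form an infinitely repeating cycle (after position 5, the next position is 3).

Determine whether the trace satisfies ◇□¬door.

No

□¬door is false at every position 0..5, so it never becomes true and ◇□¬door fails.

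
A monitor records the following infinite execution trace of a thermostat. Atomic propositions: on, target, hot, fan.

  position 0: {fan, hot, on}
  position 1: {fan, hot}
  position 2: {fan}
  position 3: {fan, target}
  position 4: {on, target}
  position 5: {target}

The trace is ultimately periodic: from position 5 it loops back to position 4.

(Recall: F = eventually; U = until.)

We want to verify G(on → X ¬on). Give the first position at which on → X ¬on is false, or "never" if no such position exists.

never

on → X ¬on holds at every position 0..5, and those are all the positions the trace ever visits, so the invariant G(on → X ¬on) is never violated.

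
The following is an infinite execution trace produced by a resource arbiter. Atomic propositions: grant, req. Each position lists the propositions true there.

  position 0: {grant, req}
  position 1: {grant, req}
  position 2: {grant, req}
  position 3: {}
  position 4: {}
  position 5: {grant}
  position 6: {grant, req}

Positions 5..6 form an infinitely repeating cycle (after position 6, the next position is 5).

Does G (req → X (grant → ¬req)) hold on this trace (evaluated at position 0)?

Does not hold

req → X (grant → ¬req) must hold at every position from 0 onward. It fails at position 0, so G (req → X (grant → ¬req)) is false.
Positions where req holds: 0, 1, 2, 6.
Check X (grant → ¬req) at each: 0→fails, 1→fails, 2→ok, 6→ok.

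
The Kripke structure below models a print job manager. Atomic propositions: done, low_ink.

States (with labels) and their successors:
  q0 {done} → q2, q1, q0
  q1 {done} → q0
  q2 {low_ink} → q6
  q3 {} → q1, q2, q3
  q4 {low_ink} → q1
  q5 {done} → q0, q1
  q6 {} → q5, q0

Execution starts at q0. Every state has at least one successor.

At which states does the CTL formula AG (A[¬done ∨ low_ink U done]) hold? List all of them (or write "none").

States satisfying A[¬done ∨ low_ink U done]: {q0, q1, q2, q4, q5, q6}.
States satisfying AG (A[¬done ∨ low_ink U done]): {q0, q1, q2, q4, q5, q6}.

{q0, q1, q2, q4, q5, q6}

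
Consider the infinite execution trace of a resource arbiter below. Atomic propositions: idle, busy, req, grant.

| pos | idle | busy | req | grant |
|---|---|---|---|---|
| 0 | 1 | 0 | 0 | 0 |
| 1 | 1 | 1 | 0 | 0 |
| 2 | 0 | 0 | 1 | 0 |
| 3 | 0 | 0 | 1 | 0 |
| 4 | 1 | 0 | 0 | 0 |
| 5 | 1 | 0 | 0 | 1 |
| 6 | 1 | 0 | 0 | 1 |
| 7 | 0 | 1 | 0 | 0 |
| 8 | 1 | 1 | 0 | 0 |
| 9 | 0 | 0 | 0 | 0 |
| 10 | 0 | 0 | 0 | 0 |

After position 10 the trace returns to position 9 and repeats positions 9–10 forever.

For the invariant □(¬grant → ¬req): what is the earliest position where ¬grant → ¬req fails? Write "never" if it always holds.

2

Check ¬grant → ¬req at each position in order: 0 ✓, 1 ✓.
At position 2 the labels are {req}, so ¬grant → ¬req is false there. This is the first violation.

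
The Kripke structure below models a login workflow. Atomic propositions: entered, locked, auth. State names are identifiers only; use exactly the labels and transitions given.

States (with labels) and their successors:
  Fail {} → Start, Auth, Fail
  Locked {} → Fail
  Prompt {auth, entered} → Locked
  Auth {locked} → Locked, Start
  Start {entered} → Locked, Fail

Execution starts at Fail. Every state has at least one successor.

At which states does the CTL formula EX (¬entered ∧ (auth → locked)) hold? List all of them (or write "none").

{Fail, Locked, Prompt, Auth, Start}

States satisfying ¬entered ∧ (auth → locked): {Fail, Locked, Auth}.
States satisfying EX (¬entered ∧ (auth → locked)): {Fail, Locked, Prompt, Auth, Start}.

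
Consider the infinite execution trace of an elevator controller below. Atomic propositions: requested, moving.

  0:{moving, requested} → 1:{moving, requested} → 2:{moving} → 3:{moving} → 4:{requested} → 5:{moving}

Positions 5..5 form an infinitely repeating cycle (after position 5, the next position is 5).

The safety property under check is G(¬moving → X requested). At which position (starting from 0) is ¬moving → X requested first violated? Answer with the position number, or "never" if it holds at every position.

4

Check ¬moving → X requested at each position in order: 0 ✓, 1 ✓, 2 ✓, 3 ✓.
At position 4 the labels are {requested} and the next position 5 has {moving}, so ¬moving → X requested is false there. This is the first violation.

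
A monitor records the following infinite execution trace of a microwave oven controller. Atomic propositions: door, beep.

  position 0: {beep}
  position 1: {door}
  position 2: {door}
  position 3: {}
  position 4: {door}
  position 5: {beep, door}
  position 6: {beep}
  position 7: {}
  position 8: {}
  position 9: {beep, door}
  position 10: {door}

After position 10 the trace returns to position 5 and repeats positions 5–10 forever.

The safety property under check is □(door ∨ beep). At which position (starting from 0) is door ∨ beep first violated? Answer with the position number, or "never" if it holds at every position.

Check door ∨ beep at each position in order: 0 ✓, 1 ✓, 2 ✓.
At position 3 the labels are {}, so door ∨ beep is false there. This is the first violation.

3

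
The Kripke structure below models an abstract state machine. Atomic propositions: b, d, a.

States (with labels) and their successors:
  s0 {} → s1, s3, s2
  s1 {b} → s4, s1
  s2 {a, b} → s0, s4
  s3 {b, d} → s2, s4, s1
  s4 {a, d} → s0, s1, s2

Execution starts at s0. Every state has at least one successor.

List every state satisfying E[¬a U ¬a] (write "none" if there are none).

States satisfying ¬a: {s0, s1, s3}.
States satisfying E[¬a U ¬a]: {s0, s1, s3}.

{s0, s1, s3}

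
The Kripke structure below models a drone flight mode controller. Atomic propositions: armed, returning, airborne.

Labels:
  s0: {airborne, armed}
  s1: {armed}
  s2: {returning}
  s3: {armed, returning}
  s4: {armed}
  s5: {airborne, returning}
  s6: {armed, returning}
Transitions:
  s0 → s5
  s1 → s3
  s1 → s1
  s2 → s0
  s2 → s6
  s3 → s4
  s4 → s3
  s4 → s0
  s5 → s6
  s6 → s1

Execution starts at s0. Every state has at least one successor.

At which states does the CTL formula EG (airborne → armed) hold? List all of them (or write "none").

States satisfying airborne → armed: {s0, s1, s2, s3, s4, s6}.
States satisfying EG (airborne → armed): {s1, s2, s3, s4, s6}.

{s1, s2, s3, s4, s6}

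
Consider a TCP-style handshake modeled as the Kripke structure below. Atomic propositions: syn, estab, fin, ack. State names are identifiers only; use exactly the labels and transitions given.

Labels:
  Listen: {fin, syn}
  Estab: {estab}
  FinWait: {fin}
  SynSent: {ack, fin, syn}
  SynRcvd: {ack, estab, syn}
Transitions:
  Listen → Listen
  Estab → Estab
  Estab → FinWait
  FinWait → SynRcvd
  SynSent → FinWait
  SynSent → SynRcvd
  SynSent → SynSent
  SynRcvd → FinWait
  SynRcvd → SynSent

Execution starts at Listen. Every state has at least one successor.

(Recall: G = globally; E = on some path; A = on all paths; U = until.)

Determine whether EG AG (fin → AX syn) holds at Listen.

States satisfying AG (fin → AX syn): {Listen}.
States satisfying EG AG (fin → AX syn): {Listen}.
Listen ∈ Sat(EG AG (fin → AX syn)).

Holds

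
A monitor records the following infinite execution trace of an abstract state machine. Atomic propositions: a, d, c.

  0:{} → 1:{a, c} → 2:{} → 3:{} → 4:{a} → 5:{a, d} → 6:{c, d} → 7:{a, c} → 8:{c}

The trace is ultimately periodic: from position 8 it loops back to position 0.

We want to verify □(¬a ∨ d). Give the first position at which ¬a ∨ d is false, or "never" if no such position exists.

Check ¬a ∨ d at each position in order: 0 ✓.
At position 1 the labels are {a, c}, so ¬a ∨ d is false there. This is the first violation.

1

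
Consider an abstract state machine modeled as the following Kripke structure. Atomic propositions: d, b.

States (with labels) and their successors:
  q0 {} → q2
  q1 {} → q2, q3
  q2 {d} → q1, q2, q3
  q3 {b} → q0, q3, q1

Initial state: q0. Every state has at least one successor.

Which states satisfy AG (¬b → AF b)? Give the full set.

States satisfying ¬b → AF b: {q3}.
States satisfying AG (¬b → AF b): ∅.

none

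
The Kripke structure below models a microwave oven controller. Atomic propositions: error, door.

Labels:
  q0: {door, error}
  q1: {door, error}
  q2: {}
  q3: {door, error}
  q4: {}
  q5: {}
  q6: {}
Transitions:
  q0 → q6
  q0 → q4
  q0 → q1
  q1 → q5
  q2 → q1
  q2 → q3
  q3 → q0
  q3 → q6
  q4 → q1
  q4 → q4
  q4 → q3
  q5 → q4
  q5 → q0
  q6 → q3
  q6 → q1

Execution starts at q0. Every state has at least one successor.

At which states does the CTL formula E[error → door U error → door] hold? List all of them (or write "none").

States satisfying error → door: {q0, q1, q2, q3, q4, q5, q6}.
States satisfying E[error → door U error → door]: {q0, q1, q2, q3, q4, q5, q6}.

{q0, q1, q2, q3, q4, q5, q6}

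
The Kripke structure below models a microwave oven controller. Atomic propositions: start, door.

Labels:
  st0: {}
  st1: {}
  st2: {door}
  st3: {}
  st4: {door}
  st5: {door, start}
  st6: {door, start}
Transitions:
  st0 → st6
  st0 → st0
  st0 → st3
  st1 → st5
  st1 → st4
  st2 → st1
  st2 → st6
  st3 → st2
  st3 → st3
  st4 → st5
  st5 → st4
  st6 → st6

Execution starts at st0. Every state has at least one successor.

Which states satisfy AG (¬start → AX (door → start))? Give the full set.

{st4, st5, st6}

States satisfying ¬start → AX (door → start): {st0, st2, st4, st5, st6}.
States satisfying AG (¬start → AX (door → start)): {st4, st5, st6}.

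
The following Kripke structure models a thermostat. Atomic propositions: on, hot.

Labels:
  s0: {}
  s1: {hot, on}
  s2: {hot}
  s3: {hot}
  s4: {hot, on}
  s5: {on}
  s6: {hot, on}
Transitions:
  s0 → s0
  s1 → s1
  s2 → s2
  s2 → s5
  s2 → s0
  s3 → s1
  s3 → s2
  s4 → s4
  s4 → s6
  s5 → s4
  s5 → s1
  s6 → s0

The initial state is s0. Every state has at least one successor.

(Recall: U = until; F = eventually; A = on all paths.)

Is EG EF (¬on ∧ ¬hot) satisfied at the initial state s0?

States satisfying EF (¬on ∧ ¬hot): {s0, s2, s3, s4, s5, s6}.
States satisfying EG EF (¬on ∧ ¬hot): {s0, s2, s3, s4, s5, s6}.
s0 ∈ Sat(EG EF (¬on ∧ ¬hot)).

Holds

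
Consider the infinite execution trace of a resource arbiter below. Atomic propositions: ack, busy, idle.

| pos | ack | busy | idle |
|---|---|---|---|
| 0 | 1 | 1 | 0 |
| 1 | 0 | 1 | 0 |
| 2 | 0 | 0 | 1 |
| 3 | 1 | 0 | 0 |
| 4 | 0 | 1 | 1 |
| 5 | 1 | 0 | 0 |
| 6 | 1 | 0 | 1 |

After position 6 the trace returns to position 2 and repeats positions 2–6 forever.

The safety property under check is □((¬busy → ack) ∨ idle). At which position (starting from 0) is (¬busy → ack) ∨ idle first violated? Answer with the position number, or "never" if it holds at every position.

(¬busy → ack) ∨ idle holds at every position 0..6, and those are all the positions the trace ever visits, so the invariant □((¬busy → ack) ∨ idle) is never violated.

never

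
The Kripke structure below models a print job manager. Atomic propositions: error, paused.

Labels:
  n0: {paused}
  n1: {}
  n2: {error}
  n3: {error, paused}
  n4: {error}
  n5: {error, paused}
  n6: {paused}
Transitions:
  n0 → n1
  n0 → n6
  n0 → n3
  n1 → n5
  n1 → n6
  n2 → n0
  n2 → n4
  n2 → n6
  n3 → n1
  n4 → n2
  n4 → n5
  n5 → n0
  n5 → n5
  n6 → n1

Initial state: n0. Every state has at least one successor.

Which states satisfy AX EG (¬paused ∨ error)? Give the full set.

{n3, n4, n6}

States satisfying EG (¬paused ∨ error): {n1, n2, n3, n4, n5}.
States satisfying AX EG (¬paused ∨ error): {n3, n4, n6}.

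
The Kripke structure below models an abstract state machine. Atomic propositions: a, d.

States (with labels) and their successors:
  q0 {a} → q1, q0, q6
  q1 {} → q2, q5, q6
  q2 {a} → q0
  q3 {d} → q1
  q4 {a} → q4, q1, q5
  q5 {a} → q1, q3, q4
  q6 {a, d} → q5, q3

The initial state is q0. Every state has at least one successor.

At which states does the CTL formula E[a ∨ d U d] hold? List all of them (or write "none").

States satisfying a ∨ d: {q0, q2, q3, q4, q5, q6}.
States satisfying d: {q3, q6}.
States satisfying E[a ∨ d U d]: {q0, q2, q3, q4, q5, q6}.

{q0, q2, q3, q4, q5, q6}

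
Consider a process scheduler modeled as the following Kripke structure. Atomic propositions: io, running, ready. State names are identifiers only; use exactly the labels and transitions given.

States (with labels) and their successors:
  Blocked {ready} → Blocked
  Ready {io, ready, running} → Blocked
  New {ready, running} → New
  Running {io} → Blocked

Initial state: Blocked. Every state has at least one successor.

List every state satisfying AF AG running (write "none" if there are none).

States satisfying AG running: {New}.
States satisfying AF AG running: {New}.

{New}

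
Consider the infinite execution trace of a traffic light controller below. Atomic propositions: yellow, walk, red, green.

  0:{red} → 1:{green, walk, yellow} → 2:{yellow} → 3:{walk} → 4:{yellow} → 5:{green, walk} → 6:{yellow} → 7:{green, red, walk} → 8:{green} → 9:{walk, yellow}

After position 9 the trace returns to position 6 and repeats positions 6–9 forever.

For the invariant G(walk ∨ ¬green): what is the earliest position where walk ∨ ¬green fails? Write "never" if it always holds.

8

Check walk ∨ ¬green at each position in order: 0 ✓, 1 ✓, 2 ✓, 3 ✓, 4 ✓, 5 ✓, 6 ✓, 7 ✓.
At position 8 the labels are {green}, so walk ∨ ¬green is false there. This is the first violation.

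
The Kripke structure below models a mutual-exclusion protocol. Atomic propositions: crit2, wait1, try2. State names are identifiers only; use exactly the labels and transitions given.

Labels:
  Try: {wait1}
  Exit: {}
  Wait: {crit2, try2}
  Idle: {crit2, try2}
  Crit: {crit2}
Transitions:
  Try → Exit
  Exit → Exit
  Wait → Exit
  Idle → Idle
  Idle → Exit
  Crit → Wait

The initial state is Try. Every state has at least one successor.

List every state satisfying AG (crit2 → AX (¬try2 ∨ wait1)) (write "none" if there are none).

{Try, Exit, Wait}

States satisfying crit2 → AX (¬try2 ∨ wait1): {Try, Exit, Wait}.
States satisfying AG (crit2 → AX (¬try2 ∨ wait1)): {Try, Exit, Wait}.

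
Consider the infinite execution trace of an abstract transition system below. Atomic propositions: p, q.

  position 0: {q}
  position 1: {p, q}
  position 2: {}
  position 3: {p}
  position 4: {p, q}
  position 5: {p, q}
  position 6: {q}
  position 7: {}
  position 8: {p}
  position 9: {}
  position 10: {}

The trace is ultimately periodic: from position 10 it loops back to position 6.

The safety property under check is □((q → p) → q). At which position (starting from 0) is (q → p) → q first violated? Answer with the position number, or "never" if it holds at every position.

Check (q → p) → q at each position in order: 0 ✓, 1 ✓.
At position 2 the labels are {}, so (q → p) → q is false there. This is the first violation.

2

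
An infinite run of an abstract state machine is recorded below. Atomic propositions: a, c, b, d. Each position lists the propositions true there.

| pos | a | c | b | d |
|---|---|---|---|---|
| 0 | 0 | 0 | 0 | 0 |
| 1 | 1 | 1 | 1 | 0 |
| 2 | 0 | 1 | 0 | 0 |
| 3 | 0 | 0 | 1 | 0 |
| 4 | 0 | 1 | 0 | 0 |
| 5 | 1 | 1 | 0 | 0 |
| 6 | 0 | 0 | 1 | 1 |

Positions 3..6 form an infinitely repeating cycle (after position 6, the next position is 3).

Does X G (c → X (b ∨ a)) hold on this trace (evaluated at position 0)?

The position after 0 is 1; G (c → X (b ∨ a)) is false there.

No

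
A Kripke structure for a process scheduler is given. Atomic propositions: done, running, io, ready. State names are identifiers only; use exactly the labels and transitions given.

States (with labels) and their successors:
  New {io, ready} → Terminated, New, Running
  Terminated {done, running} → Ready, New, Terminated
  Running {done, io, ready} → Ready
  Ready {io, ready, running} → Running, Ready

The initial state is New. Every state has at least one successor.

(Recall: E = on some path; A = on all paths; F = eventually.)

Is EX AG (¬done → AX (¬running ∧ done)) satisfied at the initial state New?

States satisfying AG (¬done → AX (¬running ∧ done)): ∅.
States satisfying EX AG (¬done → AX (¬running ∧ done)): ∅.
No suitable path/successor from New witnesses the formula.
New ∉ Sat(EX AG (¬done → AX (¬running ∧ done))).

Violated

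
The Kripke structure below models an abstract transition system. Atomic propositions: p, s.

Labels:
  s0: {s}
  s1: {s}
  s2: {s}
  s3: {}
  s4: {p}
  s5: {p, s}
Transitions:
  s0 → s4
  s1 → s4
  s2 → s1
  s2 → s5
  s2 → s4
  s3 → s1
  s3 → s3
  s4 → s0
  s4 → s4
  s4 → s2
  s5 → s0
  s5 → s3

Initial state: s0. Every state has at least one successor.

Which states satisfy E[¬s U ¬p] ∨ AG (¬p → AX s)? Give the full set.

States satisfying ¬s: {s3, s4}.
States satisfying ¬p: {s0, s1, s2, s3}.
States satisfying E[¬s U ¬p]: {s0, s1, s2, s3, s4}.
States satisfying ¬p → AX s: {s4, s5}.
States satisfying AG (¬p → AX s): ∅.
States satisfying E[¬s U ¬p] ∨ AG (¬p → AX s): {s0, s1, s2, s3, s4}.

{s0, s1, s2, s3, s4}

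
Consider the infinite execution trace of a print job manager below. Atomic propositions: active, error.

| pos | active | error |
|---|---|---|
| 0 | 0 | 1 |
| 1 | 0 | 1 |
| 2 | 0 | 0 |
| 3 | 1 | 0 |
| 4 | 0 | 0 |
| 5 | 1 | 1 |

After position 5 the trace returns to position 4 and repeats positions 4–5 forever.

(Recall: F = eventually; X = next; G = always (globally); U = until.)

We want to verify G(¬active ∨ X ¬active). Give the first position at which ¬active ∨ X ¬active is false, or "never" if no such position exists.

never

¬active ∨ X ¬active holds at every position 0..5, and those are all the positions the trace ever visits, so the invariant G(¬active ∨ X ¬active) is never violated.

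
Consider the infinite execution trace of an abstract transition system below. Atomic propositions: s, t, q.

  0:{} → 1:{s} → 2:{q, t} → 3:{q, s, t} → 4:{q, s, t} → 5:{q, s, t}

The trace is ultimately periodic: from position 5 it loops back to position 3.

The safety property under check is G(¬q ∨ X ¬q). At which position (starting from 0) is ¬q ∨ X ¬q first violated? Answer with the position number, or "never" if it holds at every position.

Check ¬q ∨ X ¬q at each position in order: 0 ✓, 1 ✓.
At position 2 the labels are {q, t} and the next position 3 has {q, s, t}, so ¬q ∨ X ¬q is false there. This is the first violation.

2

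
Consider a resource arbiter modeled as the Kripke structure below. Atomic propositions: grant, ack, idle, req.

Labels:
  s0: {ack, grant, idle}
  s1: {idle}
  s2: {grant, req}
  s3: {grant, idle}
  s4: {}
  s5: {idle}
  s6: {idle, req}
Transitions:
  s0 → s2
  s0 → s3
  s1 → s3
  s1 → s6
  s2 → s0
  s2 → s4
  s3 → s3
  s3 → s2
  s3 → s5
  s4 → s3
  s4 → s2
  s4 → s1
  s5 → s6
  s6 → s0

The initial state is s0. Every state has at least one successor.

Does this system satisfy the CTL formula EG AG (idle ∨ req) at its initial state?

Does not hold

States satisfying AG (idle ∨ req): ∅.
States satisfying EG AG (idle ∨ req): ∅.
No suitable path/successor from s0 witnesses the formula.
s0 ∉ Sat(EG AG (idle ∨ req)).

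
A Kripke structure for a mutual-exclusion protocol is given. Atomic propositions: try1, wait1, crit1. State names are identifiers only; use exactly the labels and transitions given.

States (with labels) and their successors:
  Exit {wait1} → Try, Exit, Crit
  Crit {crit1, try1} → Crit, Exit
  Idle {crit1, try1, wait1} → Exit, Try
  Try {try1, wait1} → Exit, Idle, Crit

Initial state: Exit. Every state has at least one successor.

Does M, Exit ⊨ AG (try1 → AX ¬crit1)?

States satisfying try1 → AX ¬crit1: {Exit, Idle}.
States satisfying AG (try1 → AX ¬crit1): ∅.
Crit is reachable from Exit and violates try1 → AX ¬crit1, so AG fails at Exit.
Exit ∉ Sat(AG (try1 → AX ¬crit1)).

Violated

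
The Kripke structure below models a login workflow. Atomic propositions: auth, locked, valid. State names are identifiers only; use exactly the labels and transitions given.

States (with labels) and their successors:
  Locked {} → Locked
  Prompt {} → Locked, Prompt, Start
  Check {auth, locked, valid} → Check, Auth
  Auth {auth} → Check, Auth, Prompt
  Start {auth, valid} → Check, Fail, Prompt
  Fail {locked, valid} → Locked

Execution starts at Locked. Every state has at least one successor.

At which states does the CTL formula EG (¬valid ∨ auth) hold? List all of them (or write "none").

{Locked, Prompt, Check, Auth, Start}

States satisfying ¬valid ∨ auth: {Locked, Prompt, Check, Auth, Start}.
States satisfying EG (¬valid ∨ auth): {Locked, Prompt, Check, Auth, Start}.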